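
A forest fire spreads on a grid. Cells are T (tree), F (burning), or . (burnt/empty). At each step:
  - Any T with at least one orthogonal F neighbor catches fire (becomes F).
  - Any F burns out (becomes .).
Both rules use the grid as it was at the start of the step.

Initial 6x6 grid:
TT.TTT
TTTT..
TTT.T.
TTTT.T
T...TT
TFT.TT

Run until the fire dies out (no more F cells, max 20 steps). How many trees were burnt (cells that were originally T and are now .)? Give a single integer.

Step 1: +2 fires, +1 burnt (F count now 2)
Step 2: +1 fires, +2 burnt (F count now 1)
Step 3: +1 fires, +1 burnt (F count now 1)
Step 4: +2 fires, +1 burnt (F count now 2)
Step 5: +3 fires, +2 burnt (F count now 3)
Step 6: +4 fires, +3 burnt (F count now 4)
Step 7: +2 fires, +4 burnt (F count now 2)
Step 8: +1 fires, +2 burnt (F count now 1)
Step 9: +1 fires, +1 burnt (F count now 1)
Step 10: +1 fires, +1 burnt (F count now 1)
Step 11: +1 fires, +1 burnt (F count now 1)
Step 12: +0 fires, +1 burnt (F count now 0)
Fire out after step 12
Initially T: 25, now '.': 30
Total burnt (originally-T cells now '.'): 19

Answer: 19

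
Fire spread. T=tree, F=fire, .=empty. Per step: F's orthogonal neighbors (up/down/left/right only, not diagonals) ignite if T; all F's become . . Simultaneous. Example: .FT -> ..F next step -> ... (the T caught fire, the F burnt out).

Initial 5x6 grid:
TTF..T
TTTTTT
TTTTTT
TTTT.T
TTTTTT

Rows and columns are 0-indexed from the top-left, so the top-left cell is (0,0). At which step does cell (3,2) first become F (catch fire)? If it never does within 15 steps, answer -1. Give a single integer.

Step 1: cell (3,2)='T' (+2 fires, +1 burnt)
Step 2: cell (3,2)='T' (+4 fires, +2 burnt)
Step 3: cell (3,2)='F' (+5 fires, +4 burnt)
  -> target ignites at step 3
Step 4: cell (3,2)='.' (+6 fires, +5 burnt)
Step 5: cell (3,2)='.' (+5 fires, +6 burnt)
Step 6: cell (3,2)='.' (+3 fires, +5 burnt)
Step 7: cell (3,2)='.' (+1 fires, +3 burnt)
Step 8: cell (3,2)='.' (+0 fires, +1 burnt)
  fire out at step 8

3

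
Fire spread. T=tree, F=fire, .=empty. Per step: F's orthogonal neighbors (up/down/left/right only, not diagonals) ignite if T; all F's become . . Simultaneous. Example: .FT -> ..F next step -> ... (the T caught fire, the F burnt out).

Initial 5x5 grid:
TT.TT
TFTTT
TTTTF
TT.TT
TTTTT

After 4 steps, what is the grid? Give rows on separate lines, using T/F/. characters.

Step 1: 7 trees catch fire, 2 burn out
  TF.TT
  F.FTF
  TFTF.
  TT.TF
  TTTTT
Step 2: 8 trees catch fire, 7 burn out
  F..TF
  ...F.
  F.F..
  TF.F.
  TTTTF
Step 3: 4 trees catch fire, 8 burn out
  ...F.
  .....
  .....
  F....
  TFTF.
Step 4: 2 trees catch fire, 4 burn out
  .....
  .....
  .....
  .....
  F.F..

.....
.....
.....
.....
F.F..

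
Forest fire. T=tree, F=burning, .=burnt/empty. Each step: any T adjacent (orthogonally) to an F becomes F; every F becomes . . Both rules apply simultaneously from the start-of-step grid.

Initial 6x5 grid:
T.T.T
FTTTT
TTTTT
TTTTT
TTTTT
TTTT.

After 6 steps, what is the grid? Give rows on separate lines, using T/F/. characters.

Step 1: 3 trees catch fire, 1 burn out
  F.T.T
  .FTTT
  FTTTT
  TTTTT
  TTTTT
  TTTT.
Step 2: 3 trees catch fire, 3 burn out
  ..T.T
  ..FTT
  .FTTT
  FTTTT
  TTTTT
  TTTT.
Step 3: 5 trees catch fire, 3 burn out
  ..F.T
  ...FT
  ..FTT
  .FTTT
  FTTTT
  TTTT.
Step 4: 5 trees catch fire, 5 burn out
  ....T
  ....F
  ...FT
  ..FTT
  .FTTT
  FTTT.
Step 5: 5 trees catch fire, 5 burn out
  ....F
  .....
  ....F
  ...FT
  ..FTT
  .FTT.
Step 6: 3 trees catch fire, 5 burn out
  .....
  .....
  .....
  ....F
  ...FT
  ..FT.

.....
.....
.....
....F
...FT
..FT.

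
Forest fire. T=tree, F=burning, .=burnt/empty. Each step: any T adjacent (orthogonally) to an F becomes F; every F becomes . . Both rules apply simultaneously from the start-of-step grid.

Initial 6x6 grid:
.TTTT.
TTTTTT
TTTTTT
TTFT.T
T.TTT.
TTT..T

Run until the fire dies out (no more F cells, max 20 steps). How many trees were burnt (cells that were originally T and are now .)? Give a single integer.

Answer: 27

Derivation:
Step 1: +4 fires, +1 burnt (F count now 4)
Step 2: +6 fires, +4 burnt (F count now 6)
Step 3: +8 fires, +6 burnt (F count now 8)
Step 4: +6 fires, +8 burnt (F count now 6)
Step 5: +3 fires, +6 burnt (F count now 3)
Step 6: +0 fires, +3 burnt (F count now 0)
Fire out after step 6
Initially T: 28, now '.': 35
Total burnt (originally-T cells now '.'): 27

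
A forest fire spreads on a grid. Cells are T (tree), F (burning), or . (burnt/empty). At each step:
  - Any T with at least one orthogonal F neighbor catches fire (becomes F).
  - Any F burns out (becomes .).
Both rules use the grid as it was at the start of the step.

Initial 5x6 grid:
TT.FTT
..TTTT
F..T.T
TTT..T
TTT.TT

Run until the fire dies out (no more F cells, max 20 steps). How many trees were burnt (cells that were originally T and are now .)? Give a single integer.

Step 1: +3 fires, +2 burnt (F count now 3)
Step 2: +6 fires, +3 burnt (F count now 6)
Step 3: +3 fires, +6 burnt (F count now 3)
Step 4: +2 fires, +3 burnt (F count now 2)
Step 5: +1 fires, +2 burnt (F count now 1)
Step 6: +1 fires, +1 burnt (F count now 1)
Step 7: +1 fires, +1 burnt (F count now 1)
Step 8: +0 fires, +1 burnt (F count now 0)
Fire out after step 8
Initially T: 19, now '.': 28
Total burnt (originally-T cells now '.'): 17

Answer: 17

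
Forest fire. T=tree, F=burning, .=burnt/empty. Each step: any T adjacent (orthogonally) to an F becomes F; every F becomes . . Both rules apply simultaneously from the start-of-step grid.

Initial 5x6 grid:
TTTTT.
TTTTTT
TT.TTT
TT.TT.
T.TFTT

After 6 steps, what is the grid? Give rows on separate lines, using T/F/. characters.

Step 1: 3 trees catch fire, 1 burn out
  TTTTT.
  TTTTTT
  TT.TTT
  TT.FT.
  T.F.FT
Step 2: 3 trees catch fire, 3 burn out
  TTTTT.
  TTTTTT
  TT.FTT
  TT..F.
  T....F
Step 3: 2 trees catch fire, 3 burn out
  TTTTT.
  TTTFTT
  TT..FT
  TT....
  T.....
Step 4: 4 trees catch fire, 2 burn out
  TTTFT.
  TTF.FT
  TT...F
  TT....
  T.....
Step 5: 4 trees catch fire, 4 burn out
  TTF.F.
  TF...F
  TT....
  TT....
  T.....
Step 6: 3 trees catch fire, 4 burn out
  TF....
  F.....
  TF....
  TT....
  T.....

TF....
F.....
TF....
TT....
T.....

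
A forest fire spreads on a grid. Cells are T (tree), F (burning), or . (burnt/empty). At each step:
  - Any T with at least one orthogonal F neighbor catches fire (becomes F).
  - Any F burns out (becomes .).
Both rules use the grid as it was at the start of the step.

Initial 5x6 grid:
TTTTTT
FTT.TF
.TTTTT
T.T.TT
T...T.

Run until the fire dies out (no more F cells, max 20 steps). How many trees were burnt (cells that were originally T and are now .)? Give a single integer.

Answer: 18

Derivation:
Step 1: +5 fires, +2 burnt (F count now 5)
Step 2: +6 fires, +5 burnt (F count now 6)
Step 3: +5 fires, +6 burnt (F count now 5)
Step 4: +2 fires, +5 burnt (F count now 2)
Step 5: +0 fires, +2 burnt (F count now 0)
Fire out after step 5
Initially T: 20, now '.': 28
Total burnt (originally-T cells now '.'): 18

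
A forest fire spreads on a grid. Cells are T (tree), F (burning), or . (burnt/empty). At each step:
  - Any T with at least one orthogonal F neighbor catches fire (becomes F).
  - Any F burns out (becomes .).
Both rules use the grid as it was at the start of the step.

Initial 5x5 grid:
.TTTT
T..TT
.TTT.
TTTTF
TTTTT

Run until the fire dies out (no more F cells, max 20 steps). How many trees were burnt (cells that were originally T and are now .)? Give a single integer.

Answer: 18

Derivation:
Step 1: +2 fires, +1 burnt (F count now 2)
Step 2: +3 fires, +2 burnt (F count now 3)
Step 3: +4 fires, +3 burnt (F count now 4)
Step 4: +5 fires, +4 burnt (F count now 5)
Step 5: +3 fires, +5 burnt (F count now 3)
Step 6: +1 fires, +3 burnt (F count now 1)
Step 7: +0 fires, +1 burnt (F count now 0)
Fire out after step 7
Initially T: 19, now '.': 24
Total burnt (originally-T cells now '.'): 18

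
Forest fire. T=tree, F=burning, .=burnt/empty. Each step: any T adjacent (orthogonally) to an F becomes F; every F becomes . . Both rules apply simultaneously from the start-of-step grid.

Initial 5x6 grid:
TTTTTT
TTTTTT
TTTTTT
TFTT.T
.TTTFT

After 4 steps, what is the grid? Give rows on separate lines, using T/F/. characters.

Step 1: 6 trees catch fire, 2 burn out
  TTTTTT
  TTTTTT
  TFTTTT
  F.FT.T
  .FTF.F
Step 2: 6 trees catch fire, 6 burn out
  TTTTTT
  TFTTTT
  F.FTTT
  ...F.F
  ..F...
Step 3: 5 trees catch fire, 6 burn out
  TFTTTT
  F.FTTT
  ...FTF
  ......
  ......
Step 4: 5 trees catch fire, 5 burn out
  F.FTTT
  ...FTF
  ....F.
  ......
  ......

F.FTTT
...FTF
....F.
......
......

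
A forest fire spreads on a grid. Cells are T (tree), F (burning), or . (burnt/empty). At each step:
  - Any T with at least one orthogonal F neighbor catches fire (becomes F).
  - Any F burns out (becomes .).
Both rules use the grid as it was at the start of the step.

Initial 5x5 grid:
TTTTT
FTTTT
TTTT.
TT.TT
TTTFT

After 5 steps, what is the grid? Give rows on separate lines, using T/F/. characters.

Step 1: 6 trees catch fire, 2 burn out
  FTTTT
  .FTTT
  FTTT.
  TT.FT
  TTF.F
Step 2: 7 trees catch fire, 6 burn out
  .FTTT
  ..FTT
  .FTF.
  FT..F
  TF...
Step 3: 5 trees catch fire, 7 burn out
  ..FTT
  ...FT
  ..F..
  .F...
  F....
Step 4: 2 trees catch fire, 5 burn out
  ...FT
  ....F
  .....
  .....
  .....
Step 5: 1 trees catch fire, 2 burn out
  ....F
  .....
  .....
  .....
  .....

....F
.....
.....
.....
.....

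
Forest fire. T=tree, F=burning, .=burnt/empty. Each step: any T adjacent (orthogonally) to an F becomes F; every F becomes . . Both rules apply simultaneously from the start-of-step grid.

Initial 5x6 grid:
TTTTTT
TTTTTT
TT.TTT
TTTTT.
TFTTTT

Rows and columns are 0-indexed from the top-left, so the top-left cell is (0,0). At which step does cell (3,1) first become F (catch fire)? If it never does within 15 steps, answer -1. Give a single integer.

Step 1: cell (3,1)='F' (+3 fires, +1 burnt)
  -> target ignites at step 1
Step 2: cell (3,1)='.' (+4 fires, +3 burnt)
Step 3: cell (3,1)='.' (+4 fires, +4 burnt)
Step 4: cell (3,1)='.' (+6 fires, +4 burnt)
Step 5: cell (3,1)='.' (+4 fires, +6 burnt)
Step 6: cell (3,1)='.' (+3 fires, +4 burnt)
Step 7: cell (3,1)='.' (+2 fires, +3 burnt)
Step 8: cell (3,1)='.' (+1 fires, +2 burnt)
Step 9: cell (3,1)='.' (+0 fires, +1 burnt)
  fire out at step 9

1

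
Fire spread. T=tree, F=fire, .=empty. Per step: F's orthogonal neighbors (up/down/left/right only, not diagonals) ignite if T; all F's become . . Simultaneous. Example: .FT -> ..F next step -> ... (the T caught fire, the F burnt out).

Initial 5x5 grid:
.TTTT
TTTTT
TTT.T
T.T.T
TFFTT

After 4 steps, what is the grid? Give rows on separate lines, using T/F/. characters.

Step 1: 3 trees catch fire, 2 burn out
  .TTTT
  TTTTT
  TTT.T
  T.F.T
  F..FT
Step 2: 3 trees catch fire, 3 burn out
  .TTTT
  TTTTT
  TTF.T
  F...T
  ....F
Step 3: 4 trees catch fire, 3 burn out
  .TTTT
  TTFTT
  FF..T
  ....F
  .....
Step 4: 5 trees catch fire, 4 burn out
  .TFTT
  FF.FT
  ....F
  .....
  .....

.TFTT
FF.FT
....F
.....
.....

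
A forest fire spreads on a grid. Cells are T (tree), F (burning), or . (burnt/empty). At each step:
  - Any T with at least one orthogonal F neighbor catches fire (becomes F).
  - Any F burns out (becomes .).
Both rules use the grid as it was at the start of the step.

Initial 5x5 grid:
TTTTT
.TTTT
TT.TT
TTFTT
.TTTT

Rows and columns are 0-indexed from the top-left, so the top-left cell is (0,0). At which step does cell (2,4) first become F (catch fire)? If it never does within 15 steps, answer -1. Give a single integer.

Step 1: cell (2,4)='T' (+3 fires, +1 burnt)
Step 2: cell (2,4)='T' (+6 fires, +3 burnt)
Step 3: cell (2,4)='F' (+5 fires, +6 burnt)
  -> target ignites at step 3
Step 4: cell (2,4)='.' (+4 fires, +5 burnt)
Step 5: cell (2,4)='.' (+3 fires, +4 burnt)
Step 6: cell (2,4)='.' (+0 fires, +3 burnt)
  fire out at step 6

3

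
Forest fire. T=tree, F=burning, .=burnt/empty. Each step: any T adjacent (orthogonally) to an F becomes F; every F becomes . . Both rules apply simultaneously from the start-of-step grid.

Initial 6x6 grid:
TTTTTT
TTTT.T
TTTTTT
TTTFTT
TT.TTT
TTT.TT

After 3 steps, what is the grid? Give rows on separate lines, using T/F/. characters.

Step 1: 4 trees catch fire, 1 burn out
  TTTTTT
  TTTT.T
  TTTFTT
  TTF.FT
  TT.FTT
  TTT.TT
Step 2: 6 trees catch fire, 4 burn out
  TTTTTT
  TTTF.T
  TTF.FT
  TF...F
  TT..FT
  TTT.TT
Step 3: 8 trees catch fire, 6 burn out
  TTTFTT
  TTF..T
  TF...F
  F.....
  TF...F
  TTT.FT

TTTFTT
TTF..T
TF...F
F.....
TF...F
TTT.FT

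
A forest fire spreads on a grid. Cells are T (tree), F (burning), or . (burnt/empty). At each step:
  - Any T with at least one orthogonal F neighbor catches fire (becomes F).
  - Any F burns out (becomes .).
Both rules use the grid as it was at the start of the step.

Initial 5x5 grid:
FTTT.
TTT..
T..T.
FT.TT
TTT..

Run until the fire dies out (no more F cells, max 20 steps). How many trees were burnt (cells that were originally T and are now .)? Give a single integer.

Answer: 11

Derivation:
Step 1: +5 fires, +2 burnt (F count now 5)
Step 2: +3 fires, +5 burnt (F count now 3)
Step 3: +3 fires, +3 burnt (F count now 3)
Step 4: +0 fires, +3 burnt (F count now 0)
Fire out after step 4
Initially T: 14, now '.': 22
Total burnt (originally-T cells now '.'): 11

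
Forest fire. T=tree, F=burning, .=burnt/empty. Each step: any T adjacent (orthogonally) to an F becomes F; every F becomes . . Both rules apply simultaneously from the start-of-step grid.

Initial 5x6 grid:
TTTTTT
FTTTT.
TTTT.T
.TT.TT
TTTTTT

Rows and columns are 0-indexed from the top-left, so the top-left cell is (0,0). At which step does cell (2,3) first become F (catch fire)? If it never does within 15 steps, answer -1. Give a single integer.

Step 1: cell (2,3)='T' (+3 fires, +1 burnt)
Step 2: cell (2,3)='T' (+3 fires, +3 burnt)
Step 3: cell (2,3)='T' (+4 fires, +3 burnt)
Step 4: cell (2,3)='F' (+5 fires, +4 burnt)
  -> target ignites at step 4
Step 5: cell (2,3)='.' (+3 fires, +5 burnt)
Step 6: cell (2,3)='.' (+2 fires, +3 burnt)
Step 7: cell (2,3)='.' (+1 fires, +2 burnt)
Step 8: cell (2,3)='.' (+2 fires, +1 burnt)
Step 9: cell (2,3)='.' (+1 fires, +2 burnt)
Step 10: cell (2,3)='.' (+1 fires, +1 burnt)
Step 11: cell (2,3)='.' (+0 fires, +1 burnt)
  fire out at step 11

4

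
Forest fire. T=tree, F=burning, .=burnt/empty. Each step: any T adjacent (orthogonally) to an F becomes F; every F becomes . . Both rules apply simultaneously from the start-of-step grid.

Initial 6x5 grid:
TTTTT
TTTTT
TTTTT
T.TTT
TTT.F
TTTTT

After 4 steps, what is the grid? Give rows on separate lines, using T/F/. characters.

Step 1: 2 trees catch fire, 1 burn out
  TTTTT
  TTTTT
  TTTTT
  T.TTF
  TTT..
  TTTTF
Step 2: 3 trees catch fire, 2 burn out
  TTTTT
  TTTTT
  TTTTF
  T.TF.
  TTT..
  TTTF.
Step 3: 4 trees catch fire, 3 burn out
  TTTTT
  TTTTF
  TTTF.
  T.F..
  TTT..
  TTF..
Step 4: 5 trees catch fire, 4 burn out
  TTTTF
  TTTF.
  TTF..
  T....
  TTF..
  TF...

TTTTF
TTTF.
TTF..
T....
TTF..
TF...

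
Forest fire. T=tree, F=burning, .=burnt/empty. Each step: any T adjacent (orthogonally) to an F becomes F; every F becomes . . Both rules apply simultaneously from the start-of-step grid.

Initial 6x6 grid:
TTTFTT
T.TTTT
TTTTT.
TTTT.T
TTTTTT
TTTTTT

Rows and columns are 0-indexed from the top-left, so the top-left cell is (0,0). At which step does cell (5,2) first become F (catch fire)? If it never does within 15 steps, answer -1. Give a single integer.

Step 1: cell (5,2)='T' (+3 fires, +1 burnt)
Step 2: cell (5,2)='T' (+5 fires, +3 burnt)
Step 3: cell (5,2)='T' (+5 fires, +5 burnt)
Step 4: cell (5,2)='T' (+4 fires, +5 burnt)
Step 5: cell (5,2)='T' (+5 fires, +4 burnt)
Step 6: cell (5,2)='F' (+5 fires, +5 burnt)
  -> target ignites at step 6
Step 7: cell (5,2)='.' (+4 fires, +5 burnt)
Step 8: cell (5,2)='.' (+1 fires, +4 burnt)
Step 9: cell (5,2)='.' (+0 fires, +1 burnt)
  fire out at step 9

6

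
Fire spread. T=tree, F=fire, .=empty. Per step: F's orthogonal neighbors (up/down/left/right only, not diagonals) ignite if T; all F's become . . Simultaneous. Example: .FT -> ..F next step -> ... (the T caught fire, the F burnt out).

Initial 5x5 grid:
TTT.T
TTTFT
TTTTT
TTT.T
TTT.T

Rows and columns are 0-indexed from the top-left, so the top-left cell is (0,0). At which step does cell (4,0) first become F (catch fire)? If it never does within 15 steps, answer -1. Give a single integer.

Step 1: cell (4,0)='T' (+3 fires, +1 burnt)
Step 2: cell (4,0)='T' (+5 fires, +3 burnt)
Step 3: cell (4,0)='T' (+5 fires, +5 burnt)
Step 4: cell (4,0)='T' (+5 fires, +5 burnt)
Step 5: cell (4,0)='T' (+2 fires, +5 burnt)
Step 6: cell (4,0)='F' (+1 fires, +2 burnt)
  -> target ignites at step 6
Step 7: cell (4,0)='.' (+0 fires, +1 burnt)
  fire out at step 7

6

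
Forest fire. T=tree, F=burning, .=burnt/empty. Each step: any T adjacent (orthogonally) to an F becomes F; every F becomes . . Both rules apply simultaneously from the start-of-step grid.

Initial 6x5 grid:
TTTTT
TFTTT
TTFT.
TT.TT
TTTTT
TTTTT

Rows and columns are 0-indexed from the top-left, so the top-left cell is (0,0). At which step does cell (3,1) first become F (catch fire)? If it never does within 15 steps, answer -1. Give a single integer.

Step 1: cell (3,1)='T' (+5 fires, +2 burnt)
Step 2: cell (3,1)='F' (+6 fires, +5 burnt)
  -> target ignites at step 2
Step 3: cell (3,1)='.' (+6 fires, +6 burnt)
Step 4: cell (3,1)='.' (+6 fires, +6 burnt)
Step 5: cell (3,1)='.' (+3 fires, +6 burnt)
Step 6: cell (3,1)='.' (+0 fires, +3 burnt)
  fire out at step 6

2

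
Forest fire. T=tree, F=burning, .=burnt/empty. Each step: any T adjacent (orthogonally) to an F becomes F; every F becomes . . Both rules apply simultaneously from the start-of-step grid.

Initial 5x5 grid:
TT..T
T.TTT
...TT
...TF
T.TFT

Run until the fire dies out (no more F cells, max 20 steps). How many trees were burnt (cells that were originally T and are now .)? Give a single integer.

Step 1: +4 fires, +2 burnt (F count now 4)
Step 2: +2 fires, +4 burnt (F count now 2)
Step 3: +2 fires, +2 burnt (F count now 2)
Step 4: +1 fires, +2 burnt (F count now 1)
Step 5: +0 fires, +1 burnt (F count now 0)
Fire out after step 5
Initially T: 13, now '.': 21
Total burnt (originally-T cells now '.'): 9

Answer: 9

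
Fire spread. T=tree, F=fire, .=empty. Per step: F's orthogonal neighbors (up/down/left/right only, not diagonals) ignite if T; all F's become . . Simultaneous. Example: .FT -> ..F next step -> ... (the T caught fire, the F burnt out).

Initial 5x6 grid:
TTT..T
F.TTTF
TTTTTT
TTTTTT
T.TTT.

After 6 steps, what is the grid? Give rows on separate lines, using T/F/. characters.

Step 1: 5 trees catch fire, 2 burn out
  FTT..F
  ..TTF.
  FTTTTF
  TTTTTT
  T.TTT.
Step 2: 6 trees catch fire, 5 burn out
  .FT...
  ..TF..
  .FTTF.
  FTTTTF
  T.TTT.
Step 3: 7 trees catch fire, 6 burn out
  ..F...
  ..F...
  ..FF..
  .FTTF.
  F.TTT.
Step 4: 3 trees catch fire, 7 burn out
  ......
  ......
  ......
  ..FF..
  ..TTF.
Step 5: 2 trees catch fire, 3 burn out
  ......
  ......
  ......
  ......
  ..FF..
Step 6: 0 trees catch fire, 2 burn out
  ......
  ......
  ......
  ......
  ......

......
......
......
......
......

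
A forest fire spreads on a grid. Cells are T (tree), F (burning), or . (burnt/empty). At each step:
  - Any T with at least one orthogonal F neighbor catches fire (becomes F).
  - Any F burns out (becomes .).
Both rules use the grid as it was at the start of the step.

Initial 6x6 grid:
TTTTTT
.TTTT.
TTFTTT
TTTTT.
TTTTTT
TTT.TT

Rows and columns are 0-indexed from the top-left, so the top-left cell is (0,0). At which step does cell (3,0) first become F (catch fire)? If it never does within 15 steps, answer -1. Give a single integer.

Step 1: cell (3,0)='T' (+4 fires, +1 burnt)
Step 2: cell (3,0)='T' (+8 fires, +4 burnt)
Step 3: cell (3,0)='F' (+9 fires, +8 burnt)
  -> target ignites at step 3
Step 4: cell (3,0)='.' (+5 fires, +9 burnt)
Step 5: cell (3,0)='.' (+4 fires, +5 burnt)
Step 6: cell (3,0)='.' (+1 fires, +4 burnt)
Step 7: cell (3,0)='.' (+0 fires, +1 burnt)
  fire out at step 7

3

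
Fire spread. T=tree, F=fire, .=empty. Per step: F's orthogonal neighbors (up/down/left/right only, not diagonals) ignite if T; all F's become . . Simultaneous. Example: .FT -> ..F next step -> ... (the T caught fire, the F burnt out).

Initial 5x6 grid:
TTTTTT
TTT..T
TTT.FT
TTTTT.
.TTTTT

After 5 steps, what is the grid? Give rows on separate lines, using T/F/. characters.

Step 1: 2 trees catch fire, 1 burn out
  TTTTTT
  TTT..T
  TTT..F
  TTTTF.
  .TTTTT
Step 2: 3 trees catch fire, 2 burn out
  TTTTTT
  TTT..F
  TTT...
  TTTF..
  .TTTFT
Step 3: 4 trees catch fire, 3 burn out
  TTTTTF
  TTT...
  TTT...
  TTF...
  .TTF.F
Step 4: 4 trees catch fire, 4 burn out
  TTTTF.
  TTT...
  TTF...
  TF....
  .TF...
Step 5: 5 trees catch fire, 4 burn out
  TTTF..
  TTF...
  TF....
  F.....
  .F....

TTTF..
TTF...
TF....
F.....
.F....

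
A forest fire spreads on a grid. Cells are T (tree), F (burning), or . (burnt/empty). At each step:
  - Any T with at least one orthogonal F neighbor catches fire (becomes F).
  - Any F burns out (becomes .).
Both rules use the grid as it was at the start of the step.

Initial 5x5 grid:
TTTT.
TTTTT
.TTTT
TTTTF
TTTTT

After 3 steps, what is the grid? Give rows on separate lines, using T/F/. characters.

Step 1: 3 trees catch fire, 1 burn out
  TTTT.
  TTTTT
  .TTTF
  TTTF.
  TTTTF
Step 2: 4 trees catch fire, 3 burn out
  TTTT.
  TTTTF
  .TTF.
  TTF..
  TTTF.
Step 3: 4 trees catch fire, 4 burn out
  TTTT.
  TTTF.
  .TF..
  TF...
  TTF..

TTTT.
TTTF.
.TF..
TF...
TTF..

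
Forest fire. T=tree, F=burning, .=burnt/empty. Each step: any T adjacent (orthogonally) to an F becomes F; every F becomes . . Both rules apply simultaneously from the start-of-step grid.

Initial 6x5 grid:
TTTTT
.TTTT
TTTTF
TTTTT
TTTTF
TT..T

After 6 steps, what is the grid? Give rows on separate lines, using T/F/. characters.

Step 1: 5 trees catch fire, 2 burn out
  TTTTT
  .TTTF
  TTTF.
  TTTTF
  TTTF.
  TT..F
Step 2: 5 trees catch fire, 5 burn out
  TTTTF
  .TTF.
  TTF..
  TTTF.
  TTF..
  TT...
Step 3: 5 trees catch fire, 5 burn out
  TTTF.
  .TF..
  TF...
  TTF..
  TF...
  TT...
Step 4: 6 trees catch fire, 5 burn out
  TTF..
  .F...
  F....
  TF...
  F....
  TF...
Step 5: 3 trees catch fire, 6 burn out
  TF...
  .....
  .....
  F....
  .....
  F....
Step 6: 1 trees catch fire, 3 burn out
  F....
  .....
  .....
  .....
  .....
  .....

F....
.....
.....
.....
.....
.....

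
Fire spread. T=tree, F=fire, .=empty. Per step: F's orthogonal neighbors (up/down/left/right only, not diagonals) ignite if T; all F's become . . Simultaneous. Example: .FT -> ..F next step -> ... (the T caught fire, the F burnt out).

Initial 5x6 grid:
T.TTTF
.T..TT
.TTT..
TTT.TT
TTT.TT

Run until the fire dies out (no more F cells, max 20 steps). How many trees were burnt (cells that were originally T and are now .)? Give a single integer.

Step 1: +2 fires, +1 burnt (F count now 2)
Step 2: +2 fires, +2 burnt (F count now 2)
Step 3: +1 fires, +2 burnt (F count now 1)
Step 4: +0 fires, +1 burnt (F count now 0)
Fire out after step 4
Initially T: 20, now '.': 15
Total burnt (originally-T cells now '.'): 5

Answer: 5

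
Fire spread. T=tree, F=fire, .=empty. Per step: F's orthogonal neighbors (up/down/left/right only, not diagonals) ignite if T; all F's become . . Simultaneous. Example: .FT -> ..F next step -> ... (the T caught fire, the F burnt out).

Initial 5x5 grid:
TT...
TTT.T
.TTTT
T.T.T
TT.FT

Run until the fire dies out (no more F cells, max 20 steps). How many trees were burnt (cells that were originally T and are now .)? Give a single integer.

Step 1: +1 fires, +1 burnt (F count now 1)
Step 2: +1 fires, +1 burnt (F count now 1)
Step 3: +1 fires, +1 burnt (F count now 1)
Step 4: +2 fires, +1 burnt (F count now 2)
Step 5: +1 fires, +2 burnt (F count now 1)
Step 6: +3 fires, +1 burnt (F count now 3)
Step 7: +1 fires, +3 burnt (F count now 1)
Step 8: +2 fires, +1 burnt (F count now 2)
Step 9: +1 fires, +2 burnt (F count now 1)
Step 10: +0 fires, +1 burnt (F count now 0)
Fire out after step 10
Initially T: 16, now '.': 22
Total burnt (originally-T cells now '.'): 13

Answer: 13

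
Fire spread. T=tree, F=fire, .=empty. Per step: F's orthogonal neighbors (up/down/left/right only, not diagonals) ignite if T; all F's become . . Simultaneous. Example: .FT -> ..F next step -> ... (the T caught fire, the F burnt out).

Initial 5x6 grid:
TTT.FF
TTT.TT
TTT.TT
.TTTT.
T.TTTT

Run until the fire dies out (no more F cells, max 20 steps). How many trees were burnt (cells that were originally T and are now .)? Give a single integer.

Answer: 21

Derivation:
Step 1: +2 fires, +2 burnt (F count now 2)
Step 2: +2 fires, +2 burnt (F count now 2)
Step 3: +1 fires, +2 burnt (F count now 1)
Step 4: +2 fires, +1 burnt (F count now 2)
Step 5: +3 fires, +2 burnt (F count now 3)
Step 6: +3 fires, +3 burnt (F count now 3)
Step 7: +2 fires, +3 burnt (F count now 2)
Step 8: +3 fires, +2 burnt (F count now 3)
Step 9: +2 fires, +3 burnt (F count now 2)
Step 10: +1 fires, +2 burnt (F count now 1)
Step 11: +0 fires, +1 burnt (F count now 0)
Fire out after step 11
Initially T: 22, now '.': 29
Total burnt (originally-T cells now '.'): 21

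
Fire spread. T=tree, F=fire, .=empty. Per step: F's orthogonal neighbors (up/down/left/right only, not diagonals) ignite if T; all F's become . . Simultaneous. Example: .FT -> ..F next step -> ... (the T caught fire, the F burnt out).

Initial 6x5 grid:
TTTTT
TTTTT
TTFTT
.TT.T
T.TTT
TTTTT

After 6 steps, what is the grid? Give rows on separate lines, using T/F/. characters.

Step 1: 4 trees catch fire, 1 burn out
  TTTTT
  TTFTT
  TF.FT
  .TF.T
  T.TTT
  TTTTT
Step 2: 7 trees catch fire, 4 burn out
  TTFTT
  TF.FT
  F...F
  .F..T
  T.FTT
  TTTTT
Step 3: 7 trees catch fire, 7 burn out
  TF.FT
  F...F
  .....
  ....F
  T..FT
  TTFTT
Step 4: 5 trees catch fire, 7 burn out
  F...F
  .....
  .....
  .....
  T...F
  TF.FT
Step 5: 2 trees catch fire, 5 burn out
  .....
  .....
  .....
  .....
  T....
  F...F
Step 6: 1 trees catch fire, 2 burn out
  .....
  .....
  .....
  .....
  F....
  .....

.....
.....
.....
.....
F....
.....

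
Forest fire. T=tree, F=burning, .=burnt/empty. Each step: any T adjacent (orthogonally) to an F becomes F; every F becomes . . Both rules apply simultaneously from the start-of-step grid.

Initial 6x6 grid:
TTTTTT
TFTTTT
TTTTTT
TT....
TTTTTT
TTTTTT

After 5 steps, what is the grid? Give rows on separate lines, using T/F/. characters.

Step 1: 4 trees catch fire, 1 burn out
  TFTTTT
  F.FTTT
  TFTTTT
  TT....
  TTTTTT
  TTTTTT
Step 2: 6 trees catch fire, 4 burn out
  F.FTTT
  ...FTT
  F.FTTT
  TF....
  TTTTTT
  TTTTTT
Step 3: 5 trees catch fire, 6 burn out
  ...FTT
  ....FT
  ...FTT
  F.....
  TFTTTT
  TTTTTT
Step 4: 6 trees catch fire, 5 burn out
  ....FT
  .....F
  ....FT
  ......
  F.FTTT
  TFTTTT
Step 5: 5 trees catch fire, 6 burn out
  .....F
  ......
  .....F
  ......
  ...FTT
  F.FTTT

.....F
......
.....F
......
...FTT
F.FTTT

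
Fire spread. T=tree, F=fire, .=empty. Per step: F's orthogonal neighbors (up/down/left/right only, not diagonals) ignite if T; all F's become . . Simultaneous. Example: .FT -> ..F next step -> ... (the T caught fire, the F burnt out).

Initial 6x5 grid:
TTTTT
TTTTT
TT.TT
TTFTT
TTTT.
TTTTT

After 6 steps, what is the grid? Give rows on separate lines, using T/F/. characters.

Step 1: 3 trees catch fire, 1 burn out
  TTTTT
  TTTTT
  TT.TT
  TF.FT
  TTFT.
  TTTTT
Step 2: 7 trees catch fire, 3 burn out
  TTTTT
  TTTTT
  TF.FT
  F...F
  TF.F.
  TTFTT
Step 3: 7 trees catch fire, 7 burn out
  TTTTT
  TFTFT
  F...F
  .....
  F....
  TF.FT
Step 4: 7 trees catch fire, 7 burn out
  TFTFT
  F.F.F
  .....
  .....
  .....
  F...F
Step 5: 3 trees catch fire, 7 burn out
  F.F.F
  .....
  .....
  .....
  .....
  .....
Step 6: 0 trees catch fire, 3 burn out
  .....
  .....
  .....
  .....
  .....
  .....

.....
.....
.....
.....
.....
.....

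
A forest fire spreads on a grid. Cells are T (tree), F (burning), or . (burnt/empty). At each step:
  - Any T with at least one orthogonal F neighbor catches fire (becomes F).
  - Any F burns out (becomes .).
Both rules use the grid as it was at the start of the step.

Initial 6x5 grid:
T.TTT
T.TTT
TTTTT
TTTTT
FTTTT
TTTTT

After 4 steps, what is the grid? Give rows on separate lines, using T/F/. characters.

Step 1: 3 trees catch fire, 1 burn out
  T.TTT
  T.TTT
  TTTTT
  FTTTT
  .FTTT
  FTTTT
Step 2: 4 trees catch fire, 3 burn out
  T.TTT
  T.TTT
  FTTTT
  .FTTT
  ..FTT
  .FTTT
Step 3: 5 trees catch fire, 4 burn out
  T.TTT
  F.TTT
  .FTTT
  ..FTT
  ...FT
  ..FTT
Step 4: 5 trees catch fire, 5 burn out
  F.TTT
  ..TTT
  ..FTT
  ...FT
  ....F
  ...FT

F.TTT
..TTT
..FTT
...FT
....F
...FT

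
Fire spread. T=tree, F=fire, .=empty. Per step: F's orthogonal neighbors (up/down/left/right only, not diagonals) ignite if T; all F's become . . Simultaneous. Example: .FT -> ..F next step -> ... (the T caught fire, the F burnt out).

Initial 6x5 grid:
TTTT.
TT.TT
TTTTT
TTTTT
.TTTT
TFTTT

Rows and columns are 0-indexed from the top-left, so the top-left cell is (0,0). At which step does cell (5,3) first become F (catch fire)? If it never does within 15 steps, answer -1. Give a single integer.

Step 1: cell (5,3)='T' (+3 fires, +1 burnt)
Step 2: cell (5,3)='F' (+3 fires, +3 burnt)
  -> target ignites at step 2
Step 3: cell (5,3)='.' (+5 fires, +3 burnt)
Step 4: cell (5,3)='.' (+5 fires, +5 burnt)
Step 5: cell (5,3)='.' (+4 fires, +5 burnt)
Step 6: cell (5,3)='.' (+4 fires, +4 burnt)
Step 7: cell (5,3)='.' (+2 fires, +4 burnt)
Step 8: cell (5,3)='.' (+0 fires, +2 burnt)
  fire out at step 8

2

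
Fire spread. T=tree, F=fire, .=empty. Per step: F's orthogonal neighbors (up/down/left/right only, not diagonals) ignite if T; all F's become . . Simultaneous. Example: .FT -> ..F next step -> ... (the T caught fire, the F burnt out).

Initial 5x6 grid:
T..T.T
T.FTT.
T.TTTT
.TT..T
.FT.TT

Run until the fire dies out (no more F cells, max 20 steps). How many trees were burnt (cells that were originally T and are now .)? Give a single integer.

Step 1: +4 fires, +2 burnt (F count now 4)
Step 2: +4 fires, +4 burnt (F count now 4)
Step 3: +1 fires, +4 burnt (F count now 1)
Step 4: +1 fires, +1 burnt (F count now 1)
Step 5: +1 fires, +1 burnt (F count now 1)
Step 6: +1 fires, +1 burnt (F count now 1)
Step 7: +1 fires, +1 burnt (F count now 1)
Step 8: +0 fires, +1 burnt (F count now 0)
Fire out after step 8
Initially T: 17, now '.': 26
Total burnt (originally-T cells now '.'): 13

Answer: 13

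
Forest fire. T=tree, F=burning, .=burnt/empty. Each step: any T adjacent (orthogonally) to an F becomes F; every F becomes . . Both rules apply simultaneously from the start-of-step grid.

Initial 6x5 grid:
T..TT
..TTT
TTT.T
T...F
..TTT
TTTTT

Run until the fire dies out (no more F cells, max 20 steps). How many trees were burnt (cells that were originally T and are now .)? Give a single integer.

Answer: 18

Derivation:
Step 1: +2 fires, +1 burnt (F count now 2)
Step 2: +3 fires, +2 burnt (F count now 3)
Step 3: +4 fires, +3 burnt (F count now 4)
Step 4: +3 fires, +4 burnt (F count now 3)
Step 5: +2 fires, +3 burnt (F count now 2)
Step 6: +2 fires, +2 burnt (F count now 2)
Step 7: +1 fires, +2 burnt (F count now 1)
Step 8: +1 fires, +1 burnt (F count now 1)
Step 9: +0 fires, +1 burnt (F count now 0)
Fire out after step 9
Initially T: 19, now '.': 29
Total burnt (originally-T cells now '.'): 18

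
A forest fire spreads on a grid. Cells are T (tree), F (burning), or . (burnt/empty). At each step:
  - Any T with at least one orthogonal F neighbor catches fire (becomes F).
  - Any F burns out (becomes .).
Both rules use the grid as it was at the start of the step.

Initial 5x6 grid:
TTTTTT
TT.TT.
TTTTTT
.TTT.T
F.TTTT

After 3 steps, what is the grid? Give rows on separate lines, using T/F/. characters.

Step 1: 0 trees catch fire, 1 burn out
  TTTTTT
  TT.TT.
  TTTTTT
  .TTT.T
  ..TTTT
Step 2: 0 trees catch fire, 0 burn out
  TTTTTT
  TT.TT.
  TTTTTT
  .TTT.T
  ..TTTT
Step 3: 0 trees catch fire, 0 burn out
  TTTTTT
  TT.TT.
  TTTTTT
  .TTT.T
  ..TTTT

TTTTTT
TT.TT.
TTTTTT
.TTT.T
..TTTT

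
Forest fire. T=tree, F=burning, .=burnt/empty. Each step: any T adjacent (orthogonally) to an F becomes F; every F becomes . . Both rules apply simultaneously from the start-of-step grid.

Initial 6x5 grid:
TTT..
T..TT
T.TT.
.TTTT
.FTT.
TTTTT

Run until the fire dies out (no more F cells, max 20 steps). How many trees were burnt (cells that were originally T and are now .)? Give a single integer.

Step 1: +3 fires, +1 burnt (F count now 3)
Step 2: +4 fires, +3 burnt (F count now 4)
Step 3: +3 fires, +4 burnt (F count now 3)
Step 4: +3 fires, +3 burnt (F count now 3)
Step 5: +1 fires, +3 burnt (F count now 1)
Step 6: +1 fires, +1 burnt (F count now 1)
Step 7: +0 fires, +1 burnt (F count now 0)
Fire out after step 7
Initially T: 20, now '.': 25
Total burnt (originally-T cells now '.'): 15

Answer: 15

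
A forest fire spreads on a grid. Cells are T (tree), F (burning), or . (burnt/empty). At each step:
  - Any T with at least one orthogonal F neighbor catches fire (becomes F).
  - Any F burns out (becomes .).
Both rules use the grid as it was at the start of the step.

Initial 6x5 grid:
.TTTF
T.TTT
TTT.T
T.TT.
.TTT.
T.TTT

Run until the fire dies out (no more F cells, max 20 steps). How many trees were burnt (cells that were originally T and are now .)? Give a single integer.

Step 1: +2 fires, +1 burnt (F count now 2)
Step 2: +3 fires, +2 burnt (F count now 3)
Step 3: +2 fires, +3 burnt (F count now 2)
Step 4: +1 fires, +2 burnt (F count now 1)
Step 5: +2 fires, +1 burnt (F count now 2)
Step 6: +3 fires, +2 burnt (F count now 3)
Step 7: +5 fires, +3 burnt (F count now 5)
Step 8: +1 fires, +5 burnt (F count now 1)
Step 9: +1 fires, +1 burnt (F count now 1)
Step 10: +0 fires, +1 burnt (F count now 0)
Fire out after step 10
Initially T: 21, now '.': 29
Total burnt (originally-T cells now '.'): 20

Answer: 20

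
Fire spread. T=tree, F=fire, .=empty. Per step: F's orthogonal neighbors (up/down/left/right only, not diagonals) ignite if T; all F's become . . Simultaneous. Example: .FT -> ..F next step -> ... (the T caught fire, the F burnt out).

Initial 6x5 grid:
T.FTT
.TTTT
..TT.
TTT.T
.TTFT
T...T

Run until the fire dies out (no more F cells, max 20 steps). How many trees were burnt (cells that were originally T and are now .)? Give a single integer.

Answer: 16

Derivation:
Step 1: +4 fires, +2 burnt (F count now 4)
Step 2: +8 fires, +4 burnt (F count now 8)
Step 3: +3 fires, +8 burnt (F count now 3)
Step 4: +1 fires, +3 burnt (F count now 1)
Step 5: +0 fires, +1 burnt (F count now 0)
Fire out after step 5
Initially T: 18, now '.': 28
Total burnt (originally-T cells now '.'): 16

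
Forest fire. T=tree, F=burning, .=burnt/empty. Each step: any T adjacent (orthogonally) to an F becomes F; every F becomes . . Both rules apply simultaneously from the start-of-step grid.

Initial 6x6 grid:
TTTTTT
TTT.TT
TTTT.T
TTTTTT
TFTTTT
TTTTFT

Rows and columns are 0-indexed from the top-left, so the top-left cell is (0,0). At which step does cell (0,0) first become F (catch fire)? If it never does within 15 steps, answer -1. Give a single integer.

Step 1: cell (0,0)='T' (+7 fires, +2 burnt)
Step 2: cell (0,0)='T' (+8 fires, +7 burnt)
Step 3: cell (0,0)='T' (+5 fires, +8 burnt)
Step 4: cell (0,0)='T' (+5 fires, +5 burnt)
Step 5: cell (0,0)='F' (+3 fires, +5 burnt)
  -> target ignites at step 5
Step 6: cell (0,0)='.' (+3 fires, +3 burnt)
Step 7: cell (0,0)='.' (+1 fires, +3 burnt)
Step 8: cell (0,0)='.' (+0 fires, +1 burnt)
  fire out at step 8

5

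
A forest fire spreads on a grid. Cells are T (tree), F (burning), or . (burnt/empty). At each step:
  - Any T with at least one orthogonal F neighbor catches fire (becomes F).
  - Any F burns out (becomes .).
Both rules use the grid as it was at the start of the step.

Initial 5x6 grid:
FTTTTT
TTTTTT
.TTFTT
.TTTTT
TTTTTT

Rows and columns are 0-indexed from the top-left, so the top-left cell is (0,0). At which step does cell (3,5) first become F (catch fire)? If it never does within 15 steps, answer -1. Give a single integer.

Step 1: cell (3,5)='T' (+6 fires, +2 burnt)
Step 2: cell (3,5)='T' (+10 fires, +6 burnt)
Step 3: cell (3,5)='F' (+6 fires, +10 burnt)
  -> target ignites at step 3
Step 4: cell (3,5)='.' (+3 fires, +6 burnt)
Step 5: cell (3,5)='.' (+1 fires, +3 burnt)
Step 6: cell (3,5)='.' (+0 fires, +1 burnt)
  fire out at step 6

3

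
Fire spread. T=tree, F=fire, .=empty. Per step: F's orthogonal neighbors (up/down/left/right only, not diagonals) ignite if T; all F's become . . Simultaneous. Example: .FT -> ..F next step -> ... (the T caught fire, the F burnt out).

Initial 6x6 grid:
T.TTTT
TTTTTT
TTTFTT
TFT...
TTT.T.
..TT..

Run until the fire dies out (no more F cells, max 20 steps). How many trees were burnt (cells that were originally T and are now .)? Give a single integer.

Answer: 23

Derivation:
Step 1: +7 fires, +2 burnt (F count now 7)
Step 2: +8 fires, +7 burnt (F count now 8)
Step 3: +5 fires, +8 burnt (F count now 5)
Step 4: +3 fires, +5 burnt (F count now 3)
Step 5: +0 fires, +3 burnt (F count now 0)
Fire out after step 5
Initially T: 24, now '.': 35
Total burnt (originally-T cells now '.'): 23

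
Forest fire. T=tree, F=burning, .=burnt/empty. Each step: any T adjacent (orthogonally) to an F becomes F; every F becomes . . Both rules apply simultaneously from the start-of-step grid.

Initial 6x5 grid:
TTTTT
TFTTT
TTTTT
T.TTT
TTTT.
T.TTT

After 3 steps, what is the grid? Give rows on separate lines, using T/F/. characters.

Step 1: 4 trees catch fire, 1 burn out
  TFTTT
  F.FTT
  TFTTT
  T.TTT
  TTTT.
  T.TTT
Step 2: 5 trees catch fire, 4 burn out
  F.FTT
  ...FT
  F.FTT
  T.TTT
  TTTT.
  T.TTT
Step 3: 5 trees catch fire, 5 burn out
  ...FT
  ....F
  ...FT
  F.FTT
  TTTT.
  T.TTT

...FT
....F
...FT
F.FTT
TTTT.
T.TTT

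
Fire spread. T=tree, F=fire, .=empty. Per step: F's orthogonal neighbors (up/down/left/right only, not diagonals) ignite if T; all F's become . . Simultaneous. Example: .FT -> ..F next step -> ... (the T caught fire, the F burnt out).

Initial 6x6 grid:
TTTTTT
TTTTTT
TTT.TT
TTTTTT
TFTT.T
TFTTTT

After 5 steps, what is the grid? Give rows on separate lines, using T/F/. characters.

Step 1: 5 trees catch fire, 2 burn out
  TTTTTT
  TTTTTT
  TTT.TT
  TFTTTT
  F.FT.T
  F.FTTT
Step 2: 5 trees catch fire, 5 burn out
  TTTTTT
  TTTTTT
  TFT.TT
  F.FTTT
  ...F.T
  ...FTT
Step 3: 5 trees catch fire, 5 burn out
  TTTTTT
  TFTTTT
  F.F.TT
  ...FTT
  .....T
  ....FT
Step 4: 5 trees catch fire, 5 burn out
  TFTTTT
  F.FTTT
  ....TT
  ....FT
  .....T
  .....F
Step 5: 6 trees catch fire, 5 burn out
  F.FTTT
  ...FTT
  ....FT
  .....F
  .....F
  ......

F.FTTT
...FTT
....FT
.....F
.....F
......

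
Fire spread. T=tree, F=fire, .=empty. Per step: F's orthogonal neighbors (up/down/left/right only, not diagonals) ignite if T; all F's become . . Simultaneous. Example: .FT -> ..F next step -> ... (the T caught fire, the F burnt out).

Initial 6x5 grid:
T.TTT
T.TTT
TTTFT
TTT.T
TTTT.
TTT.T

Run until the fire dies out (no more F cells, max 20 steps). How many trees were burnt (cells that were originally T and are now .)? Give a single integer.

Answer: 23

Derivation:
Step 1: +3 fires, +1 burnt (F count now 3)
Step 2: +6 fires, +3 burnt (F count now 6)
Step 3: +5 fires, +6 burnt (F count now 5)
Step 4: +5 fires, +5 burnt (F count now 5)
Step 5: +3 fires, +5 burnt (F count now 3)
Step 6: +1 fires, +3 burnt (F count now 1)
Step 7: +0 fires, +1 burnt (F count now 0)
Fire out after step 7
Initially T: 24, now '.': 29
Total burnt (originally-T cells now '.'): 23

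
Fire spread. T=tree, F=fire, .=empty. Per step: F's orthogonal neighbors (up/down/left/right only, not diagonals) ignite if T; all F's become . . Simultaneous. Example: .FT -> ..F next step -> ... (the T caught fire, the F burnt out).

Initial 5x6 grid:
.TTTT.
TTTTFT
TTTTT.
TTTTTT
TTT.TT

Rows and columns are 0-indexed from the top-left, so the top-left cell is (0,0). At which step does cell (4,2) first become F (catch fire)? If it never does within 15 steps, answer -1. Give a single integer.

Step 1: cell (4,2)='T' (+4 fires, +1 burnt)
Step 2: cell (4,2)='T' (+4 fires, +4 burnt)
Step 3: cell (4,2)='T' (+6 fires, +4 burnt)
Step 4: cell (4,2)='T' (+5 fires, +6 burnt)
Step 5: cell (4,2)='F' (+3 fires, +5 burnt)
  -> target ignites at step 5
Step 6: cell (4,2)='.' (+2 fires, +3 burnt)
Step 7: cell (4,2)='.' (+1 fires, +2 burnt)
Step 8: cell (4,2)='.' (+0 fires, +1 burnt)
  fire out at step 8

5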